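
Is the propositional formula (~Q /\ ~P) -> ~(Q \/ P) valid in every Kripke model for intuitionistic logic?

This is a constructively valid De Morgan direction (conjunction of negations to negated disjunction), which is intuitionistically derivable.
If both ~Q and ~P hold at a world, no accessible world forces Q or forces P, so none forces Q \/ P.

Yes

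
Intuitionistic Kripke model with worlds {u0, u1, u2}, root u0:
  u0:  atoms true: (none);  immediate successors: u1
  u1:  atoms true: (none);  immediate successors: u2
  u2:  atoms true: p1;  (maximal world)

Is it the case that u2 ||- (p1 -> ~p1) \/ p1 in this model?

Yes

u2 ||- (p1 -> ~p1) \/ p1 via the disjunct p1.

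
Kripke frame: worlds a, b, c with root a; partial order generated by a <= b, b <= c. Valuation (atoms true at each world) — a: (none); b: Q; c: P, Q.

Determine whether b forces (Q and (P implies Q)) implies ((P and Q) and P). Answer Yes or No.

b does not force (Q and (P implies Q)) implies ((P and Q) and P): already at b itself, b forces Q and (P implies Q) but b does not force (P and Q) and P.
b does not force (P and Q) and P since b fails P and Q.

No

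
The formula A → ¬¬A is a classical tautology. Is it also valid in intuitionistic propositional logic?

This is double-negation introduction, which is intuitionistically derivable.
If a world forces A then every accessible world forces A (persistence), so none forces ¬A; hence ¬¬A.

Yes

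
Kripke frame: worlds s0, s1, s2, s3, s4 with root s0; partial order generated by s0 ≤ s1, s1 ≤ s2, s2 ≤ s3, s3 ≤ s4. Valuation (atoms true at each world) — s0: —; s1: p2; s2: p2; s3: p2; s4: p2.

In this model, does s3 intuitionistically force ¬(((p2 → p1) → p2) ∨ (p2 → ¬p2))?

No

s3 ⊮ ¬(((p2 → p1) → p2) ∨ (p2 → ¬p2)) since s3 is accessible from s3 and s3 ⊩ ((p2 → p1) → p2) ∨ (p2 → ¬p2).
s3 ⊩ ((p2 → p1) → p2) ∨ (p2 → ¬p2) via the disjunct (p2 → p1) → p2.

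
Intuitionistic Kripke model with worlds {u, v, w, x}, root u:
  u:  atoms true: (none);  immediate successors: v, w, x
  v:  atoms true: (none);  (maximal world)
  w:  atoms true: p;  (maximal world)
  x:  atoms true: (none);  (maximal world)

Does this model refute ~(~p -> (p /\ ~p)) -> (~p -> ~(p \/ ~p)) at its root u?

u ||-/- ~(~p -> (p /\ ~p)) -> (~p -> ~(p \/ ~p)): at the accessible world v, v ||- ~(~p -> (p /\ ~p)) but v ||-/- ~p -> ~(p \/ ~p).
v ||-/- ~p -> ~(p \/ ~p): already at v itself, v ||- ~p but v ||-/- ~(p \/ ~p).
v ||-/- ~(p \/ ~p) since v is accessible from v and v ||- p \/ ~p.
v ||- p \/ ~p via the disjunct ~p.
So the root u does not force ~(~p -> (p /\ ~p)) -> (~p -> ~(p \/ ~p)); the model is a countermodel.

Yes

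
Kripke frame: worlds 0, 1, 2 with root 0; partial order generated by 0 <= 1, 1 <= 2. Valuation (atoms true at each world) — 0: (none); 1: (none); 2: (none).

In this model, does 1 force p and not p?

1 does not force p and not p since 1 fails p.

No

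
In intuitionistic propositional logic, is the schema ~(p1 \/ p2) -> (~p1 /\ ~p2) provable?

Yes

This is a constructively valid De Morgan direction (negated disjunction to conjunction of negations), which is intuitionistically derivable.
From ~(p1 \/ p2): if p1 held then p1 \/ p2 would, contradiction — so ~p1; similarly ~p2.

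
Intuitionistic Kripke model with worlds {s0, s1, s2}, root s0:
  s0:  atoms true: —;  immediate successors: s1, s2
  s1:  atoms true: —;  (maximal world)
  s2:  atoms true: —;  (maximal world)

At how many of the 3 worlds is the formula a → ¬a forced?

s0: forces it.
s1: forces it.
s2: forces it.
Worlds forcing the formula: {s0, s1, s2}.

3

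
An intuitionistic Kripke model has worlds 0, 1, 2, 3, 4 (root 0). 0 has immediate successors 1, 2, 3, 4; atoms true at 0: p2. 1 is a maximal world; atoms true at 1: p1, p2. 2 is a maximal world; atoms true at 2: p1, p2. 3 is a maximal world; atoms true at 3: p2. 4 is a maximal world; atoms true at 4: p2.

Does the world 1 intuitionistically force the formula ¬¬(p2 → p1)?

Yes

1 ⊩ ¬¬(p2 → p1): no world accessible from 1 forces ¬(p2 → p1).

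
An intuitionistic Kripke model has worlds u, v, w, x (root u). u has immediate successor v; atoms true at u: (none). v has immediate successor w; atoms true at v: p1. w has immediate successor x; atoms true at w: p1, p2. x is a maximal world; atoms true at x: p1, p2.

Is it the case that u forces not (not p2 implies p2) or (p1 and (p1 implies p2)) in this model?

u does not force not (not p2 implies p2) or (p1 and (p1 implies p2)): neither disjunct is forced at u.
u does not force not (not p2 implies p2) since u is accessible from u and u forces not p2 implies p2.
u forces not p2 implies p2 vacuously: no world accessible from u forces the antecedent not p2.

No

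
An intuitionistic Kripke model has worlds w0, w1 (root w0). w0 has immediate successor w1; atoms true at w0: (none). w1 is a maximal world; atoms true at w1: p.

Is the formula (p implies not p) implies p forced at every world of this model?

Yes

w0 forces (p implies not p) implies p vacuously: no world accessible from w0 forces the antecedent p implies not p.
Since the root w0 forces (p implies not p) implies p and forcing is persistent (monotone upward), every world forces it.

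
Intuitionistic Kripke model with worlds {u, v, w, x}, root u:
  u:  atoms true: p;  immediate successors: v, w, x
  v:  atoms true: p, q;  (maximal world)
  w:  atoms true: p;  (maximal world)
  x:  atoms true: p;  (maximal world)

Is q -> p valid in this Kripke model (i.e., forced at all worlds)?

u ||- q -> p: every world accessible from u that forces q (namely v) also forces p.
Since the root u forces q -> p and forcing is persistent (monotone upward), every world forces it.

Yes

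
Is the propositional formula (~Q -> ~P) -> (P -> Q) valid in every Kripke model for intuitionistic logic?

No

This is the converse of contraposition, which is not intuitionistically valid.
A Kripke countermodel: worlds u0, u1; order generated by u0 <= u1; atoms true at each world — u0:{P}; u1:{P,Q}.
u0 ||-/- (~Q -> ~P) -> (P -> Q): already at u0 itself, u0 ||- ~Q -> ~P but u0 ||-/- P -> Q.
u0 ||-/- P -> Q: already at u0 itself, u0 ||- P but u0 ||-/- Q.
u0 lacks atom Q, so u0 ||-/- Q.
So the root u0 does not force the formula.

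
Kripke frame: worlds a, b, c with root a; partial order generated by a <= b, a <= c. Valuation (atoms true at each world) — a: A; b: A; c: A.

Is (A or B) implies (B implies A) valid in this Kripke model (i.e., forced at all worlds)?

Yes

a forces (A or B) implies (B implies A): every world accessible from a that forces A or B (namely a, b, c) also forces B implies A.
Since the root a forces (A or B) implies (B implies A) and forcing is persistent (monotone upward), every world forces it.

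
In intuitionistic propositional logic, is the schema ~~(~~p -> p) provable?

Yes

This is the double negation of double-negation elimination, which is intuitionistically derivable.
By Glivenko's theorem the double negation of any classical propositional tautology is intuitionistically provable; ~~p -> p is classically a tautology.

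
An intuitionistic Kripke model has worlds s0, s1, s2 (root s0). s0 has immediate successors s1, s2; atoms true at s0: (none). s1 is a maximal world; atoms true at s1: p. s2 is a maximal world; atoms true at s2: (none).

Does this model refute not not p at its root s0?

s0 does not force not not p since s2 is accessible from s0 and s2 forces not p.
s2 forces not p: no world accessible from s2 forces p.
So the root s0 does not force not not p; the model is a countermodel.

Yes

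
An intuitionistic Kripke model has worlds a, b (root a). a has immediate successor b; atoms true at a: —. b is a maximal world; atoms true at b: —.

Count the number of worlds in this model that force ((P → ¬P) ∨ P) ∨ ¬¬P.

2

a: forces it.
b: forces it.
Worlds forcing the formula: {a, b}.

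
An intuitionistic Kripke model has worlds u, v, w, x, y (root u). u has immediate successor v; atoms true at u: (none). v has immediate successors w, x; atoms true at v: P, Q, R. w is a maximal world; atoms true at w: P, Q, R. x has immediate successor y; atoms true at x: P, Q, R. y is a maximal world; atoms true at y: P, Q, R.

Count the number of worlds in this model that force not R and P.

u: does not force it — u does not force not R and P since u fails not R.
v: does not force it — v does not force not R and P since v fails not R.
w: does not force it — w does not force not R and P since w fails not R.
x: does not force it.
y: does not force it.
Worlds forcing the formula: { }.

0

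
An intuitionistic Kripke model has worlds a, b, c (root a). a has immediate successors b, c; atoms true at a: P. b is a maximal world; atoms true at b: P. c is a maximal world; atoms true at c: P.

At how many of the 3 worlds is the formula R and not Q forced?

0

a: does not force it — a does not force R and not Q since a fails R.
b: does not force it — b does not force R and not Q since b fails R.
c: does not force it.
Worlds forcing the formula: { }.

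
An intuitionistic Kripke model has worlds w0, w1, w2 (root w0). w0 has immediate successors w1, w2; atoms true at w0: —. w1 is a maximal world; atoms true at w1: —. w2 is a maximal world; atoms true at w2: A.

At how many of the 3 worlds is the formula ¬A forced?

w0: does not force it — w0 ⊮ ¬A since w2 is accessible from w0 and w2 ⊩ A.
w1: forces it.
w2: does not force it — w2 ⊮ ¬A since w2 is accessible from w2 and w2 ⊩ A.
Worlds forcing the formula: {w1}.

1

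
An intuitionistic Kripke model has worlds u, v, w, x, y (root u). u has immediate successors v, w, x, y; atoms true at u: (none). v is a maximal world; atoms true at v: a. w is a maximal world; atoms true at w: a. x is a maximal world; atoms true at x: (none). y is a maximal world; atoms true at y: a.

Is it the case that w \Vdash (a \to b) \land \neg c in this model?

No

w \nVdash (a \to b) \land \neg c since w fails a \to b.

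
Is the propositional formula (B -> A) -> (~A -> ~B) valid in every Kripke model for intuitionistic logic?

Yes

This is the forward direction of contraposition, which is intuitionistically derivable.
Assume B -> A and ~A. If B held then A would follow, contradicting ~A; so ~B.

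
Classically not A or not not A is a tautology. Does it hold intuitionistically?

This is the weak law of excluded middle, which is not intuitionistically valid.
A Kripke countermodel: worlds u, v, w; order generated by u <= v, u <= w; atoms true at each world — u:{}; v:{A}; w:{}.
u does not force not A or not not A: neither disjunct is forced at u.
u does not force not A since v is accessible from u and v forces A.
So the root u does not force the formula.

No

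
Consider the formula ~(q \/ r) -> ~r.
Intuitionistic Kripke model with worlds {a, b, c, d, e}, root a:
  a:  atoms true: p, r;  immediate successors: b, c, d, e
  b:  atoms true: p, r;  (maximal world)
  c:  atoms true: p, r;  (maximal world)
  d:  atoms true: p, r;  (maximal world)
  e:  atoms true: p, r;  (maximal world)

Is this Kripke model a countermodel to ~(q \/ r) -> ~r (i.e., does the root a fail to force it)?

No

a ||- ~(q \/ r) -> ~r vacuously: no world accessible from a forces the antecedent ~(q \/ r).
So the root a forces ~(q \/ r) -> ~r; the model is not a countermodel.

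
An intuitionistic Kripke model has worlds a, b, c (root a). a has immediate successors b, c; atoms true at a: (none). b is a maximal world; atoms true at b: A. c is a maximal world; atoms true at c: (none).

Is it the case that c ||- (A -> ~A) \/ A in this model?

c ||- (A -> ~A) \/ A via the disjunct A -> ~A.

Yes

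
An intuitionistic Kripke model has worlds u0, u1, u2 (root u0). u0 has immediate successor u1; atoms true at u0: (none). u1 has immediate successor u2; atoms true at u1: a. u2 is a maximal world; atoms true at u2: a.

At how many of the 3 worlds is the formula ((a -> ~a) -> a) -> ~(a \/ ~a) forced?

u0: does not force it — u0 ||-/- ((a -> ~a) -> a) -> ~(a \/ ~a): already at u0 itself, u0 ||- (a -> ~a) -> a but u0 ||-/- ~(a \/ ~a).
u1: does not force it — u1 ||-/- ((a -> ~a) -> a) -> ~(a \/ ~a): already at u1 itself, u1 ||- (a -> ~a) -> a but u1 ||-/- ~(a \/ ~a).
u2: does not force it — u2 ||-/- ((a -> ~a) -> a) -> ~(a \/ ~a): already at u2 itself, u2 ||- (a -> ~a) -> a but u2 ||-/- ~(a \/ ~a).
Worlds forcing the formula: { }.

0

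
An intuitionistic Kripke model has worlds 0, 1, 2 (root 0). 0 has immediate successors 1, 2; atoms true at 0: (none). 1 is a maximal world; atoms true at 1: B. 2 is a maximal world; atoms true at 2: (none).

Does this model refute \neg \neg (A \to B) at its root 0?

0 \Vdash \neg \neg (A \to B): no world accessible from 0 forces \neg (A \to B).
So the root 0 forces \neg \neg (A \to B); the model is not a countermodel.

No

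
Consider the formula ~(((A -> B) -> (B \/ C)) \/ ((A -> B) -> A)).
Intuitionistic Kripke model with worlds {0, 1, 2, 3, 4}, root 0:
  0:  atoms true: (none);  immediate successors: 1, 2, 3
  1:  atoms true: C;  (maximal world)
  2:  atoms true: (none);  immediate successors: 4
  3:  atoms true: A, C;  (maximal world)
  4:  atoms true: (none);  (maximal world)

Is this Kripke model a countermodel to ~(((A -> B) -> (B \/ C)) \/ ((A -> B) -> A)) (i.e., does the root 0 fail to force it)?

0 ||-/- ~(((A -> B) -> (B \/ C)) \/ ((A -> B) -> A)) since 1 is accessible from 0 and 1 ||- ((A -> B) -> (B \/ C)) \/ ((A -> B) -> A).
1 ||- ((A -> B) -> (B \/ C)) \/ ((A -> B) -> A) via the disjunct (A -> B) -> (B \/ C).
So the root 0 does not force ~(((A -> B) -> (B \/ C)) \/ ((A -> B) -> A)); the model is a countermodel.

Yes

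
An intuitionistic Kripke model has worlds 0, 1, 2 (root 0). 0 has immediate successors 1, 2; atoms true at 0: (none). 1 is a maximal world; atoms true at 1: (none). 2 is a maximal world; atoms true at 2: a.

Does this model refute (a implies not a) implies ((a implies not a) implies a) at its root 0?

Yes

0 does not force (a implies not a) implies ((a implies not a) implies a): at the accessible world 1, 1 forces a implies not a but 1 does not force (a implies not a) implies a.
1 does not force (a implies not a) implies a: already at 1 itself, 1 forces a implies not a but 1 does not force a.
1 lacks atom a, so 1 does not force a.
So the root 0 does not force (a implies not a) implies ((a implies not a) implies a); the model is a countermodel.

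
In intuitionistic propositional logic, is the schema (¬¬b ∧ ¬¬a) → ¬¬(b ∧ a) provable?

This is the distribution of double negation over conjunction, which is intuitionistically derivable.
Assume ¬¬b, ¬¬a, and ¬(b ∧ a). From b we'd get ¬a (since b ∧ a is refuted), contradicting ¬¬a; so ¬b, contradicting ¬¬b.

Yes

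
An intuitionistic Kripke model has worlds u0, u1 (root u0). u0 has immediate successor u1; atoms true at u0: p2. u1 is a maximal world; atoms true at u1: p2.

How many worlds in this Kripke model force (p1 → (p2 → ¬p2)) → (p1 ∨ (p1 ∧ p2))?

0

u0: does not force it — u0 ⊮ (p1 → (p2 → ¬p2)) → (p1 ∨ (p1 ∧ p2)): already at u0 itself, u0 ⊩ p1 → (p2 → ¬p2) but u0 ⊮ p1 ∨ (p1 ∧ p2).
u1: does not force it.
Worlds forcing the formula: { }.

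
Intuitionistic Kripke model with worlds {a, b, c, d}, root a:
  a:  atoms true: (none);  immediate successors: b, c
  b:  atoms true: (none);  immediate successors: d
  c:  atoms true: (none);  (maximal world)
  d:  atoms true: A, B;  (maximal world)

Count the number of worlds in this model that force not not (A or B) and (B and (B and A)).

a: does not force it — a does not force not not (A or B) and (B and (B and A)) since a fails not not (A or B).
b: does not force it — b does not force not not (A or B) and (B and (B and A)) since b fails B and (B and A).
c: does not force it — c does not force not not (A or B) and (B and (B and A)) since c fails not not (A or B).
d: forces it.
Worlds forcing the formula: {d}.

1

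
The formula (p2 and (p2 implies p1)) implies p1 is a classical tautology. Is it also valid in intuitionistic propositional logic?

Yes

This is modus ponens in implicational form, which is intuitionistically derivable.
If a world forces p2 and p2 implies p1, then applying the implication at that world (which is accessible from itself) gives p1.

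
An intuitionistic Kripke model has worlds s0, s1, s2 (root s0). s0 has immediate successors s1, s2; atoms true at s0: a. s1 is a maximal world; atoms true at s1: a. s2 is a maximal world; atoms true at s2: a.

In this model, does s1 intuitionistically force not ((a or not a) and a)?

No

s1 does not force not ((a or not a) and a) since s1 is accessible from s1 and s1 forces (a or not a) and a.
s1 forces (a or not a) and a since s1 forces both conjuncts.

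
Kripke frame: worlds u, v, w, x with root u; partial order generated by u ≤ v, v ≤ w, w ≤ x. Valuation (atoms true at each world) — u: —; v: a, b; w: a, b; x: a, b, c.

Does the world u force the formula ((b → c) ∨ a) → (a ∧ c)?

u ⊮ ((b → c) ∨ a) → (a ∧ c): at the accessible world v, v ⊩ (b → c) ∨ a but v ⊮ a ∧ c.
v ⊮ a ∧ c since v fails c.

No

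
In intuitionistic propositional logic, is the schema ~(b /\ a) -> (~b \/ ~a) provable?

This is the constructively invalid direction of De Morgan's law for conjunction, which is not intuitionistically valid.
A Kripke countermodel: worlds 0, 1, 2; order generated by 0 <= 1, 0 <= 2; atoms true at each world — 0:{}; 1:{b}; 2:{a}.
0 ||-/- ~(b /\ a) -> (~b \/ ~a): already at 0 itself, 0 ||- ~(b /\ a) but 0 ||-/- ~b \/ ~a.
0 ||-/- ~b \/ ~a: neither disjunct is forced at 0.
0 ||-/- ~b since 1 is accessible from 0 and 1 ||- b.
So the root 0 does not force the formula.

No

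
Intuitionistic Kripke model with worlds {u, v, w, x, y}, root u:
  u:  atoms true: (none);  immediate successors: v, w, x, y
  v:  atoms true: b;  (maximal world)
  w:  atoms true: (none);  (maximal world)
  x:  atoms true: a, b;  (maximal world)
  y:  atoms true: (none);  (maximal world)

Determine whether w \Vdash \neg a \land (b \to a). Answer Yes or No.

w \Vdash \neg a \land (b \to a) since w forces both conjuncts.

Yes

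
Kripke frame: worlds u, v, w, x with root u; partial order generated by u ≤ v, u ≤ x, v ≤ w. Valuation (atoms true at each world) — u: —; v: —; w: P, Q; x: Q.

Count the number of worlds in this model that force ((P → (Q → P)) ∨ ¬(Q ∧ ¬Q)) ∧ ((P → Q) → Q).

2

u: does not force it — u ⊮ ((P → (Q → P)) ∨ ¬(Q ∧ ¬Q)) ∧ ((P → Q) → Q) since u fails (P → Q) → Q.
v: does not force it — v ⊮ ((P → (Q → P)) ∨ ¬(Q ∧ ¬Q)) ∧ ((P → Q) → Q) since v fails (P → Q) → Q.
w: forces it.
x: forces it.
Worlds forcing the formula: {w, x}.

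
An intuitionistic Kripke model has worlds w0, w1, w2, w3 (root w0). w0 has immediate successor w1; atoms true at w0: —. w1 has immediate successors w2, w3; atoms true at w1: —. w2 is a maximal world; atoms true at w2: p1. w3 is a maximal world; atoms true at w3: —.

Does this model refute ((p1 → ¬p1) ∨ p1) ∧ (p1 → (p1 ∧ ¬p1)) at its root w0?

Yes

w0 ⊮ ((p1 → ¬p1) ∨ p1) ∧ (p1 → (p1 ∧ ¬p1)) since w0 fails (p1 → ¬p1) ∨ p1.
So the root w0 does not force ((p1 → ¬p1) ∨ p1) ∧ (p1 → (p1 ∧ ¬p1)); the model is a countermodel.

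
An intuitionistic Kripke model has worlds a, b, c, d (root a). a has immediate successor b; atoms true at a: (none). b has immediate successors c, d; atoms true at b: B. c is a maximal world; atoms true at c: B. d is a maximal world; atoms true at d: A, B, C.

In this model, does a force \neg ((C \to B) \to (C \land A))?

a \nVdash \neg ((C \to B) \to (C \land A)) since d is accessible from a and d \Vdash (C \to B) \to (C \land A).
d \Vdash (C \to B) \to (C \land A): every world accessible from d that forces C \to B (namely d) also forces C \land A.

No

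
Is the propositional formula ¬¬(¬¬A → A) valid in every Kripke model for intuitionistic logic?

This is the double negation of double-negation elimination, which is intuitionistically derivable.
By Glivenko's theorem the double negation of any classical propositional tautology is intuitionistically provable; ¬¬A → A is classically a tautology.

Yes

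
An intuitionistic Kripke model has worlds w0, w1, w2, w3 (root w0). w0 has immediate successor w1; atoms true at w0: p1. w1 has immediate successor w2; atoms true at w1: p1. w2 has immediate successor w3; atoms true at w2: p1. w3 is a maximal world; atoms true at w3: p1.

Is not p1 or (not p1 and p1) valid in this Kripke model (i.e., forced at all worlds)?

Not every world: w0 does not force not p1 or (not p1 and p1).
w0 does not force not p1 or (not p1 and p1): neither disjunct is forced at w0.
w0 does not force not p1 since w0 is accessible from w0 and w0 forces p1.

No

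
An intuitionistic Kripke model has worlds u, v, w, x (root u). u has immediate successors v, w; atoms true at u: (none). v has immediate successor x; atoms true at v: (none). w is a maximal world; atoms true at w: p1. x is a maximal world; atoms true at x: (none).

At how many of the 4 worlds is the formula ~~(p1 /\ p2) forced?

0

u: does not force it — u ||-/- ~~(p1 /\ p2) since u is accessible from u and u ||- ~(p1 /\ p2).
v: does not force it — v ||-/- ~~(p1 /\ p2) since v is accessible from v and v ||- ~(p1 /\ p2).
w: does not force it.
x: does not force it.
Worlds forcing the formula: { }.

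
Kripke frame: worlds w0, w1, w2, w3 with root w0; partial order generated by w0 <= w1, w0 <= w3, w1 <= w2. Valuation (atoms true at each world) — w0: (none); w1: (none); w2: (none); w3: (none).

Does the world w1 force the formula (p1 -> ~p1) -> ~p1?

w1 ||- (p1 -> ~p1) -> ~p1: every world accessible from w1 that forces p1 -> ~p1 (namely w1, w2) also forces ~p1.

Yes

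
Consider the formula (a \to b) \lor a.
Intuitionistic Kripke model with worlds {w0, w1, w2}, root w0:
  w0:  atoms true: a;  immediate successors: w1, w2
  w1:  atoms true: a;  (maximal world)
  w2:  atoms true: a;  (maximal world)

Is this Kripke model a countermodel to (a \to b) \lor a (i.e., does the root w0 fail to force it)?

w0 \Vdash (a \to b) \lor a via the disjunct a.
So the root w0 forces (a \to b) \lor a; the model is not a countermodel.

No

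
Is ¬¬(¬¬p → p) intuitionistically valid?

This is the double negation of double-negation elimination, which is intuitionistically derivable.
By Glivenko's theorem the double negation of any classical propositional tautology is intuitionistically provable; ¬¬p → p is classically a tautology.

Yes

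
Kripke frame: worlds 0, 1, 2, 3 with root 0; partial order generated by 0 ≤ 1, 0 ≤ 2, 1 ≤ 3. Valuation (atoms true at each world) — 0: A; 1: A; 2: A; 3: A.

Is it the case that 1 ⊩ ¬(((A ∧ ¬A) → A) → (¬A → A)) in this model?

1 ⊮ ¬(((A ∧ ¬A) → A) → (¬A → A)) since 1 is accessible from 1 and 1 ⊩ ((A ∧ ¬A) → A) → (¬A → A).
1 ⊩ ((A ∧ ¬A) → A) → (¬A → A): every world accessible from 1 that forces (A ∧ ¬A) → A (namely 1, 3) also forces ¬A → A.

No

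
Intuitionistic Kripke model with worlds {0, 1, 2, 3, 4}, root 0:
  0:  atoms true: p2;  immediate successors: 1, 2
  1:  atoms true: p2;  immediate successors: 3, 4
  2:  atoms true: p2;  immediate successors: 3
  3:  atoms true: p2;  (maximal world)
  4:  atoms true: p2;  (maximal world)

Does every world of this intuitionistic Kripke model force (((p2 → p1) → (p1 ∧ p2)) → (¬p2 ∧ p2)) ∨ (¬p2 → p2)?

Yes

0 ⊩ (((p2 → p1) → (p1 ∧ p2)) → (¬p2 ∧ p2)) ∨ (¬p2 → p2) via the disjunct ¬p2 → p2.
Since the root 0 forces (((p2 → p1) → (p1 ∧ p2)) → (¬p2 ∧ p2)) ∨ (¬p2 → p2) and forcing is persistent (monotone upward), every world forces it.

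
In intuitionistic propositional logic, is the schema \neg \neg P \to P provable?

This is double-negation elimination, which is not intuitionistically valid.
A Kripke countermodel: worlds a, b; order generated by a \le b; atoms true at each world — a:{}; b:{P}.
a \nVdash \neg \neg P \to P: already at a itself, a \Vdash \neg \neg P but a \nVdash P.
a lacks atom P, so a \nVdash P.
So the root a does not force the formula.

No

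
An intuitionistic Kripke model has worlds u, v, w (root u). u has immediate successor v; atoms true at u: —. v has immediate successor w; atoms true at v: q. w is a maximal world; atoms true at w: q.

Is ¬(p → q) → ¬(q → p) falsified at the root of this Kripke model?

u ⊩ ¬(p → q) → ¬(q → p) vacuously: no world accessible from u forces the antecedent ¬(p → q).
So the root u forces ¬(p → q) → ¬(q → p); the model is not a countermodel.

No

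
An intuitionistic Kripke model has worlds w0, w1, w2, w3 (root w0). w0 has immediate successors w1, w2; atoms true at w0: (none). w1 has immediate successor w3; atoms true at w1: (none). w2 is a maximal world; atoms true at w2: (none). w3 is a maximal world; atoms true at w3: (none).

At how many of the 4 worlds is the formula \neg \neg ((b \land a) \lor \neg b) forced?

4

w0: forces it.
w1: forces it.
w2: forces it.
w3: forces it.
Worlds forcing the formula: {w0, w1, w2, w3}.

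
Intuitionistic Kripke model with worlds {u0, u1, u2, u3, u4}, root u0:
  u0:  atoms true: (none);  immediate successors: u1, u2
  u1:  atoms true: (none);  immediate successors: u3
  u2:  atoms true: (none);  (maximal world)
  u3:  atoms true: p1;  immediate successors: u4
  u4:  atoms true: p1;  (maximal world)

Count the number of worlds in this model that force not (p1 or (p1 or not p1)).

u0: does not force it — u0 does not force not (p1 or (p1 or not p1)) since u2 is accessible from u0 and u2 forces p1 or (p1 or not p1).
u1: does not force it — u1 does not force not (p1 or (p1 or not p1)) since u3 is accessible from u1 and u3 forces p1 or (p1 or not p1).
u2: does not force it — u2 does not force not (p1 or (p1 or not p1)) since u2 is accessible from u2 and u2 forces p1 or (p1 or not p1).
u3: does not force it.
u4: does not force it.
Worlds forcing the formula: { }.

0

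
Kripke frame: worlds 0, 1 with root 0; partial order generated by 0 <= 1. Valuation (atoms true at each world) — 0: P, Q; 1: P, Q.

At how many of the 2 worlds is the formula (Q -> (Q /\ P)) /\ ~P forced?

0

0: does not force it — 0 ||-/- (Q -> (Q /\ P)) /\ ~P since 0 fails ~P.
1: does not force it — 1 ||-/- (Q -> (Q /\ P)) /\ ~P since 1 fails ~P.
Worlds forcing the formula: { }.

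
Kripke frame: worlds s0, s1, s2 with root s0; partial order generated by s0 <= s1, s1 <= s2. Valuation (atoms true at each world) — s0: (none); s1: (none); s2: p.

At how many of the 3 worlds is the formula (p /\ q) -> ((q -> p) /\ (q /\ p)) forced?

3

s0: forces it.
s1: forces it.
s2: forces it.
Worlds forcing the formula: {s0, s1, s2}.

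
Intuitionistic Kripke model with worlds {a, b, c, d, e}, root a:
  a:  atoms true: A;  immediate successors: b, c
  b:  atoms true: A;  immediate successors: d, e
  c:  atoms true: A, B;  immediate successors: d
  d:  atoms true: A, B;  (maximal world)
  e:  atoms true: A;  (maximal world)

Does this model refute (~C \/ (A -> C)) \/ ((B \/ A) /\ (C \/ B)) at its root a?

No

a ||- (~C \/ (A -> C)) \/ ((B \/ A) /\ (C \/ B)) via the disjunct ~C \/ (A -> C).
So the root a forces (~C \/ (A -> C)) \/ ((B \/ A) /\ (C \/ B)); the model is not a countermodel.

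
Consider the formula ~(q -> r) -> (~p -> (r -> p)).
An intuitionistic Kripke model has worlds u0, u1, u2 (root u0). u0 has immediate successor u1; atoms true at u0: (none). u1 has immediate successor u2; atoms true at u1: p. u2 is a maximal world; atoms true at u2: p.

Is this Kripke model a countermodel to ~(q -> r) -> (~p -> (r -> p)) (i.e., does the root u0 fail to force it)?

No

u0 ||- ~(q -> r) -> (~p -> (r -> p)) vacuously: no world accessible from u0 forces the antecedent ~(q -> r).
So the root u0 forces ~(q -> r) -> (~p -> (r -> p)); the model is not a countermodel.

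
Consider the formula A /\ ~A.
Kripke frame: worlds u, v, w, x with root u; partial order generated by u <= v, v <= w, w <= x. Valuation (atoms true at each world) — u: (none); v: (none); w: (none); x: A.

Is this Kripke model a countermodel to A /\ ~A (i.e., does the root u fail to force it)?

u ||-/- A /\ ~A since u fails A.
So the root u does not force A /\ ~A; the model is a countermodel.

Yes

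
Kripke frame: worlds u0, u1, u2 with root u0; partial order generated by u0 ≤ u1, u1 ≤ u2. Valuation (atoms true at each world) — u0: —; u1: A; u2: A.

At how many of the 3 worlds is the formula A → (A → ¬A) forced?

u0: does not force it — u0 ⊮ A → (A → ¬A): at the accessible world u1, u1 ⊩ A but u1 ⊮ A → ¬A.
u1: does not force it — u1 ⊮ A → (A → ¬A): already at u1 itself, u1 ⊩ A but u1 ⊮ A → ¬A.
u2: does not force it.
Worlds forcing the formula: { }.

0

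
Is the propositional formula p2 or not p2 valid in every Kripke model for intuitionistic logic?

No

This is the law of excluded middle, which is not intuitionistically valid.
A Kripke countermodel: worlds u0, u1; order generated by u0 <= u1; atoms true at each world — u0:{}; u1:{p2}.
u0 does not force p2 or not p2: neither disjunct is forced at u0.
u0 lacks atom p2, so u0 does not force p2.
So the root u0 does not force the formula.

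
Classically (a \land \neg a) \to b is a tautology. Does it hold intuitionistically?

This is an instance of ex falso quodlibet, which is intuitionistically derivable.
No world can force both a and \neg a, so the antecedent a \land \neg a is never forced and the implication holds vacuously at every world.

Yes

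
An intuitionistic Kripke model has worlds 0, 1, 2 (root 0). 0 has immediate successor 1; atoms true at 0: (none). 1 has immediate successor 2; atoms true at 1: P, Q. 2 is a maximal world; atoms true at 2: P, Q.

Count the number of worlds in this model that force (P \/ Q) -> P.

0: forces it.
1: forces it.
2: forces it.
Worlds forcing the formula: {0, 1, 2}.

3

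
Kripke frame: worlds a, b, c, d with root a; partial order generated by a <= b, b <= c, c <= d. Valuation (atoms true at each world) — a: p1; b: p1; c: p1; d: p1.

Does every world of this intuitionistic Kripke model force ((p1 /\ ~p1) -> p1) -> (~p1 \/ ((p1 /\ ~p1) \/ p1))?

Yes

a ||- ((p1 /\ ~p1) -> p1) -> (~p1 \/ ((p1 /\ ~p1) \/ p1)): every world accessible from a that forces (p1 /\ ~p1) -> p1 (namely a, b, c, d) also forces ~p1 \/ ((p1 /\ ~p1) \/ p1).
Since the root a forces ((p1 /\ ~p1) -> p1) -> (~p1 \/ ((p1 /\ ~p1) \/ p1)) and forcing is persistent (monotone upward), every world forces it.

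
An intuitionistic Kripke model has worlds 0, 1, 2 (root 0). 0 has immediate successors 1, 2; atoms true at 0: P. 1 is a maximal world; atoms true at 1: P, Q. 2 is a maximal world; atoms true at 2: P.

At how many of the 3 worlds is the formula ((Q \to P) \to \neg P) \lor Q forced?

1

0: does not force it — 0 \nVdash ((Q \to P) \to \neg P) \lor Q: neither disjunct is forced at 0.
1: forces it.
2: does not force it — 2 \nVdash ((Q \to P) \to \neg P) \lor Q: neither disjunct is forced at 2.
Worlds forcing the formula: {1}.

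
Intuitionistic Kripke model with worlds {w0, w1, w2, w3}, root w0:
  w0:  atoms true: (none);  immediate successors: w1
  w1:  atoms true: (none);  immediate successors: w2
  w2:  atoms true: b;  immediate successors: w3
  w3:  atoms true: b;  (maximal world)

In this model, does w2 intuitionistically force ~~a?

w2 ||-/- ~~a since w2 is accessible from w2 and w2 ||- ~a.
w2 ||- ~a: no world accessible from w2 forces a.

No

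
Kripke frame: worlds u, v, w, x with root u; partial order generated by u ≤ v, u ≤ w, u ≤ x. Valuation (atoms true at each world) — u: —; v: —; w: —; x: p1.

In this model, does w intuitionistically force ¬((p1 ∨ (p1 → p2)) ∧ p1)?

w ⊩ ¬((p1 ∨ (p1 → p2)) ∧ p1): no world accessible from w forces (p1 ∨ (p1 → p2)) ∧ p1.

Yes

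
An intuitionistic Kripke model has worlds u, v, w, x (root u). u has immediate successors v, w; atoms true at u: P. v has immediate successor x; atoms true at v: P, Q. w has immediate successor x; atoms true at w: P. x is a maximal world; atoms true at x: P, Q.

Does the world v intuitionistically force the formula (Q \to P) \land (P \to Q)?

v \Vdash (Q \to P) \land (P \to Q) since v forces both conjuncts.

Yes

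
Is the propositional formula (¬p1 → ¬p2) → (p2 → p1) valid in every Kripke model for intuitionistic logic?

This is the converse of contraposition, which is not intuitionistically valid.
A Kripke countermodel: worlds w0, w1; order generated by w0 ≤ w1; atoms true at each world — w0:{p2}; w1:{p1,p2}.
w0 ⊮ (¬p1 → ¬p2) → (p2 → p1): already at w0 itself, w0 ⊩ ¬p1 → ¬p2 but w0 ⊮ p2 → p1.
w0 ⊮ p2 → p1: already at w0 itself, w0 ⊩ p2 but w0 ⊮ p1.
w0 lacks atom p1, so w0 ⊮ p1.
So the root w0 does not force the formula.

No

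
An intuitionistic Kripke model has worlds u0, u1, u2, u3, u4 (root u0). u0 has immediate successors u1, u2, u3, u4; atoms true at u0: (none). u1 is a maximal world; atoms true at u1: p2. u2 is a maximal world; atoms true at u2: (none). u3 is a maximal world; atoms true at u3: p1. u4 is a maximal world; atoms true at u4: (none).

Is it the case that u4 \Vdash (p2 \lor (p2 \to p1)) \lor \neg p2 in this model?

Yes

u4 \Vdash (p2 \lor (p2 \to p1)) \lor \neg p2 via the disjunct p2 \lor (p2 \to p1).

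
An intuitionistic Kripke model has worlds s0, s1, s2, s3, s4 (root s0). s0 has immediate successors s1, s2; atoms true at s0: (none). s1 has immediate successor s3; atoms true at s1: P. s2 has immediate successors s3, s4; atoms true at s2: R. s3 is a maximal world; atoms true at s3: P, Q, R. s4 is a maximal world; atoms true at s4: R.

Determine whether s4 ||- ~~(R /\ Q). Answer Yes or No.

No

s4 ||-/- ~~(R /\ Q) since s4 is accessible from s4 and s4 ||- ~(R /\ Q).
s4 ||- ~(R /\ Q): no world accessible from s4 forces R /\ Q.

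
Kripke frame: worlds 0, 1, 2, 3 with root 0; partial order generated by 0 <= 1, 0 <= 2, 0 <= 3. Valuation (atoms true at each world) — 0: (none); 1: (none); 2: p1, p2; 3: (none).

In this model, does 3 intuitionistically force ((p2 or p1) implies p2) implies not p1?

Yes

3 forces ((p2 or p1) implies p2) implies not p1: every world accessible from 3 that forces (p2 or p1) implies p2 (namely 3) also forces not p1.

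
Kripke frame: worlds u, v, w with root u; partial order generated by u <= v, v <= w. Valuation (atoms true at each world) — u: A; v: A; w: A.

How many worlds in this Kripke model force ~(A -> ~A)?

u: forces it.
v: forces it.
w: forces it.
Worlds forcing the formula: {u, v, w}.

3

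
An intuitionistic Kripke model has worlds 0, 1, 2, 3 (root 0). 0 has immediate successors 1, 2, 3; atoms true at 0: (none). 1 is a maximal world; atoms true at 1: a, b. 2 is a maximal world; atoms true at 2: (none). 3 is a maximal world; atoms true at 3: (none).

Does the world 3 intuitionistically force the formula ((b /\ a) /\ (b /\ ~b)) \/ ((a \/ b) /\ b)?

3 ||-/- ((b /\ a) /\ (b /\ ~b)) \/ ((a \/ b) /\ b): neither disjunct is forced at 3.
3 ||-/- (b /\ a) /\ (b /\ ~b) since 3 fails b /\ a.

No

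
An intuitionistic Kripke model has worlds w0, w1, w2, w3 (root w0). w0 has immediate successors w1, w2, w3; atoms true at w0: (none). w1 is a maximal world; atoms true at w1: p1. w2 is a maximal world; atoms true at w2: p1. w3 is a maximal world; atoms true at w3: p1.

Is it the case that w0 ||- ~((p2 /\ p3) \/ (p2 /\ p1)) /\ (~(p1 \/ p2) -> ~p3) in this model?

w0 ||- ~((p2 /\ p3) \/ (p2 /\ p1)) /\ (~(p1 \/ p2) -> ~p3) since w0 forces both conjuncts.

Yes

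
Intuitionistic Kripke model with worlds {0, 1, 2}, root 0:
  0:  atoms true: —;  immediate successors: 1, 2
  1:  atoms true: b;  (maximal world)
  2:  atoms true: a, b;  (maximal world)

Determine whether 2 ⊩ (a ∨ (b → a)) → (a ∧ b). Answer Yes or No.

2 ⊩ (a ∨ (b → a)) → (a ∧ b): every world accessible from 2 that forces a ∨ (b → a) (namely 2) also forces a ∧ b.

Yes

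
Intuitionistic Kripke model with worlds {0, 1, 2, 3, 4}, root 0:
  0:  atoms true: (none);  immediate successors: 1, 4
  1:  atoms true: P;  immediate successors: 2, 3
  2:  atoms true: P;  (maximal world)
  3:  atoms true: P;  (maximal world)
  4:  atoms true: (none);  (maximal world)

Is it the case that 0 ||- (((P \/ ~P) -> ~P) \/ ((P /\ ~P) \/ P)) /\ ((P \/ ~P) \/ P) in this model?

0 ||-/- (((P \/ ~P) -> ~P) \/ ((P /\ ~P) \/ P)) /\ ((P \/ ~P) \/ P) since 0 fails ((P \/ ~P) -> ~P) \/ ((P /\ ~P) \/ P).

No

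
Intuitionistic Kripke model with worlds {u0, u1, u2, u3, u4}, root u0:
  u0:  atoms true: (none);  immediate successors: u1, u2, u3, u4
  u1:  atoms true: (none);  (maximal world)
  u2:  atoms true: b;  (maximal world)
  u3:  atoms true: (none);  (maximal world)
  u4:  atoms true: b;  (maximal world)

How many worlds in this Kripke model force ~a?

u0: forces it.
u1: forces it.
u2: forces it.
u3: forces it.
u4: forces it.
Worlds forcing the formula: {u0, u1, u2, u3, u4}.

5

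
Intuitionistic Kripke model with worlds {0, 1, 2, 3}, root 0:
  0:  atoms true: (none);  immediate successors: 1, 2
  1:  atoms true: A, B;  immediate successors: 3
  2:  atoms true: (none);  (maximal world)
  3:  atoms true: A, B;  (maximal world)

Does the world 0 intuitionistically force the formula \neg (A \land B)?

0 \nVdash \neg (A \land B) since 1 is accessible from 0 and 1 \Vdash A \land B.
1 \Vdash A \land B since 1 forces both conjuncts.

No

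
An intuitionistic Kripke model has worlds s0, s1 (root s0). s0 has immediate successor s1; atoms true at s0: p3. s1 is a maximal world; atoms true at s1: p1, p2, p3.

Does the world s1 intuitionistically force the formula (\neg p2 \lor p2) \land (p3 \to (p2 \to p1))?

s1 \Vdash (\neg p2 \lor p2) \land (p3 \to (p2 \to p1)) since s1 forces both conjuncts.

Yes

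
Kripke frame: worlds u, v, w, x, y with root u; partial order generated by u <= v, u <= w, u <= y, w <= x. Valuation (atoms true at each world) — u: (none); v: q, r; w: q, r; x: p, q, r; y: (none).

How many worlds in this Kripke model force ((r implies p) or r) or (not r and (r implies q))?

u: does not force it — u does not force ((r implies p) or r) or (not r and (r implies q)): neither disjunct is forced at u.
v: forces it.
w: forces it.
x: forces it.
y: forces it.
Worlds forcing the formula: {v, w, x, y}.

4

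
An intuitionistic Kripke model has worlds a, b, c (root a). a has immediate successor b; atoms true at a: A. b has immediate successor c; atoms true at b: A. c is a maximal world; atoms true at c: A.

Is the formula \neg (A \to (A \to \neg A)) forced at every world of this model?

a \Vdash \neg (A \to (A \to \neg A)): no world accessible from a forces A \to (A \to \neg A).
Since the root a forces \neg (A \to (A \to \neg A)) and forcing is persistent (monotone upward), every world forces it.

Yes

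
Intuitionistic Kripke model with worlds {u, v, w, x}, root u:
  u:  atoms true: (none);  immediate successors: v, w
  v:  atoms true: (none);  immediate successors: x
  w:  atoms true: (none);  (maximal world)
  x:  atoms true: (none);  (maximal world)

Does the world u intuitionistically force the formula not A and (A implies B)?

u forces not A and (A implies B) since u forces both conjuncts.

Yes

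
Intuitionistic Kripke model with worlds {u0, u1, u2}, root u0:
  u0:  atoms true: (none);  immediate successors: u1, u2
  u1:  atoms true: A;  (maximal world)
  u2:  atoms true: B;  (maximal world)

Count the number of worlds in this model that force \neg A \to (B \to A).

1

u0: does not force it — u0 \nVdash \neg A \to (B \to A): at the accessible world u2, u2 \Vdash \neg A but u2 \nVdash B \to A.
u1: forces it.
u2: does not force it.
Worlds forcing the formula: {u1}.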